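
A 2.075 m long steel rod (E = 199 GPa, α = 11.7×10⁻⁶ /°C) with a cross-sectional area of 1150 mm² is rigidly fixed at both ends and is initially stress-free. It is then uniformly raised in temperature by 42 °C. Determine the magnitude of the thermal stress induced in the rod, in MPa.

σ ≈ 97.8 MPa (compressive)

Because both ends are immovable the net strain is zero, and the suppressed thermal strain is αΔT = 11.7×10⁻⁶ × 42 = 491.4×10⁻⁶.
The stress required to suppress this strain is σ = Eε = 199×10³ × 491.4×10⁻⁶ = 97.79 MPa, compressive since the rod is trying to expand.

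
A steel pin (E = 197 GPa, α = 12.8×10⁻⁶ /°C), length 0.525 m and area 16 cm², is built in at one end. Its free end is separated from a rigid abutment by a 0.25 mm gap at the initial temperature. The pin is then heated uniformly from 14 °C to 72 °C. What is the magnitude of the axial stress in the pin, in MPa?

Unrestrained expansion: δ_free = αΔT L = 12.8×10⁻⁶ × 58 × 525 = 0.3898 mm.
This exceeds the 0.25 mm gap, so the wall pushes back. The portion of expansion that must be recovered elastically is δ_free − gap = 0.3898 − 0.25 = 0.1398 mm.
So σ = E(δ_free − g)/L = 197×10³ × 0.1398/525 = 52.44 MPa.

σ ≈ 52.4 MPa (compressive)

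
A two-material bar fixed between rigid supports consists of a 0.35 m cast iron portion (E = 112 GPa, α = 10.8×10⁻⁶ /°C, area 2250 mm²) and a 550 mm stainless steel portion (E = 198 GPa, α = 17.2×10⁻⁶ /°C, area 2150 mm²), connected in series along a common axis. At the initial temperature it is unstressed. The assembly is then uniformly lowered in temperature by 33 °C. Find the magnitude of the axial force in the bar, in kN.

P ≈ 163 kN (tensile)

If the supports were absent, the total length change would be Σ αᵢΔT Lᵢ = 10.8×10⁻⁶×33×350 + 17.2×10⁻⁶×33×550 = 0.4369 mm.
The rigid supports impose zero overall length change; the single axial force P common to all segments must satisfy P Σ Lᵢ/(AᵢEᵢ) = δ_free.
The series flexibility is Σ Lᵢ/(AᵢEᵢ) = 350/(2250×112×10³) + 550/(2150×198×10³) = 2.681×10⁻⁶ mm/N.
So P = 0.4369 / 2.681×10⁻⁶ = 163 kN, tensile.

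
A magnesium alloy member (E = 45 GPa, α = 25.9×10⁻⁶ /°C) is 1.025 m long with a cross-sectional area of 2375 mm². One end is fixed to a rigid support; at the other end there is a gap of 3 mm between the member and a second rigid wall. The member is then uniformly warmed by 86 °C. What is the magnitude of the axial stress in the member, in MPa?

Unrestrained expansion: δ_free = αΔT L = 25.9×10⁻⁶ × 86 × 1025 = 2.283 mm.
Since δ_free = 2.28 mm is less than the 3 mm gap, the member never touches the wall. No axial force develops.

σ ≈ 0 MPa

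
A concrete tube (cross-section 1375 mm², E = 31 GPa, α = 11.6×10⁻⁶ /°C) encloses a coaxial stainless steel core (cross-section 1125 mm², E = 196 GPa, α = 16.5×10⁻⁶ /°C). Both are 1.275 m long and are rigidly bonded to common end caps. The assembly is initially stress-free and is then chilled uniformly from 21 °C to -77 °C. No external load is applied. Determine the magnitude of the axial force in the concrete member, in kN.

The stainless steel has the larger α, so on cooling it would change length more than the concrete if both were free. The rigid plates force a common final length, so the stainless steel is put into tension and the concrete into compression, with equal and opposite forces P (no external load).
Equating the net (thermal + elastic) strains gives |α₁ − α₂|·ΔT = P·[1/(A₁E₁) + 1/(A₂E₂)].
|α₁ − α₂|·ΔT = 4.9×10⁻⁶ × 98 = 0.0004802.
1/(A₁E₁) + 1/(A₂E₂) = 1/(1375×31×10³) + 1/(1125×196×10³) = 2.8×10⁻⁸ N⁻¹.
So P = 0.0004802 / 2.8×10⁻⁸ = 17.15 kN.

P ≈ 17.2 kN (compressive in the concrete)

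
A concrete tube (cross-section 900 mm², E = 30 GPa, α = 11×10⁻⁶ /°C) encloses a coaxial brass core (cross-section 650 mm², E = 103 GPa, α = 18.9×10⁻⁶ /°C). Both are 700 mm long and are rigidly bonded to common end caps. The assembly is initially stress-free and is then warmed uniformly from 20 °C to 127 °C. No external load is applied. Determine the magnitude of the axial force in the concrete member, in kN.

Both members must finish at the same length. With the larger α, the brass tends to over-expand; the plates restrain it, putting the brass in compression and the concrete in tension. With no external load the two internal forces are equal and opposite, magnitude P.
Compatibility of the two members (thermal + elastic change equal): (α₁ − α₂)ΔT = P·[1/(A₁E₁) + 1/(A₂E₂)].
|α₁ − α₂|·ΔT = 7.9×10⁻⁶ × 107 = 0.0008453.
1/(A₁E₁) + 1/(A₂E₂) = 1/(900×30×10³) + 1/(650×103×10³) = 5.197×10⁻⁸ N⁻¹.
So P = 0.0008453 / 5.197×10⁻⁸ = 16.26 kN.

P ≈ 16.3 kN (tensile in the concrete)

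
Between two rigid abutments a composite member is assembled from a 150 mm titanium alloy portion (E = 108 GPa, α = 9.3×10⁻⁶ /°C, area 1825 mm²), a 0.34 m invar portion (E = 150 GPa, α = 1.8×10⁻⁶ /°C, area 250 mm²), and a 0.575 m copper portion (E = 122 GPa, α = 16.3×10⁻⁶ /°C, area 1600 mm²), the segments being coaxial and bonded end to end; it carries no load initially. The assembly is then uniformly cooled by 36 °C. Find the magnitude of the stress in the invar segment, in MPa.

σ ≈ 128 MPa (tensile)

Free thermal contraction of the whole bar: Σ αᵢΔT Lᵢ = 9.3×10⁻⁶×36×150 + 1.8×10⁻⁶×36×340 + 16.3×10⁻⁶×36×575 = 0.4097 mm.
The rigid supports impose zero overall length change; the single axial force P common to all segments must satisfy P Σ Lᵢ/(AᵢEᵢ) = δ_free.
Σ Lᵢ/(AᵢEᵢ) = 150/(1825×108×10³) + 340/(250×150×10³) + 575/(1600×122×10³) = 1.277×10⁻⁵ mm/N.
P = 0.4097 / 1.277×10⁻⁵ = 32070 N = 32.07 kN, tensile.
σ_{invar} = P / A = 32070 / 250 = 128.3 MPa.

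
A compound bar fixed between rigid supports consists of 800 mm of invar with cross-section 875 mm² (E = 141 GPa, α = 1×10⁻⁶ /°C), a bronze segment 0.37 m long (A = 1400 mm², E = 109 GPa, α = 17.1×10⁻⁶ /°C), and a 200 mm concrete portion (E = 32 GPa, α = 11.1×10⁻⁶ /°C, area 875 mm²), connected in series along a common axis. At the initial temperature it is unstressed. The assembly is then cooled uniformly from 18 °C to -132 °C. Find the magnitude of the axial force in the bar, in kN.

Free thermal contraction of the whole bar: Σ αᵢΔT Lᵢ = 1×10⁻⁶×150×800 + 17.1×10⁻⁶×150×370 + 11.1×10⁻⁶×150×200 = 1.402 mm.
Since the ends are fixed, an axial force P builds up, equal in every segment, with P · Σ Lᵢ/(AᵢEᵢ) = δ_free.
The series flexibility is Σ Lᵢ/(AᵢEᵢ) = 800/(875×141×10³) + 370/(1400×109×10³) + 200/(875×32×10³) = 1.605×10⁻⁵ mm/N.
Hence P = δ_free / Σ(L/AE) = 1.402/1.605×10⁻⁵ = 87.35 kN (tensile).

P ≈ 87.3 kN (tensile)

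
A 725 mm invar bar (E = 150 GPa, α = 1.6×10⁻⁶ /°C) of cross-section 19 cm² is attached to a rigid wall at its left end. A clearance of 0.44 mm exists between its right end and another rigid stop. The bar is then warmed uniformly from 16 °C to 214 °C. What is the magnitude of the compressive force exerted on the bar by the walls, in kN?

If the wall were absent the bar would grow by αΔT L = 1.6×10⁻⁶ × 198 × 725 = 0.2297 mm.
This is smaller than the 0.44 mm clearance, so the bar expands freely without reaching the stop — the stress is zero.

P ≈ 0 kN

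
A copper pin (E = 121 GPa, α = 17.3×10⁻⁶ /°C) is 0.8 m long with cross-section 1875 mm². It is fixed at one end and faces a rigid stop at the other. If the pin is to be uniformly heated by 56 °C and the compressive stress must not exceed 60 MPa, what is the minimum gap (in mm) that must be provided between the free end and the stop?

g ≈ 0.378 mm

Free expansion if unrestrained: δ_free = αΔT L = 17.3×10⁻⁶ × 56 × 800 = 0.775 mm.
A stress of 60 MPa corresponds to the wall pushing the pin back by σL/E = 60×800/(121×10³) = 0.3967 mm.
So the gap has to take up the difference, g_min = δ_free − σL/E = 0.775 − 0.3967 = 0.3783 mm.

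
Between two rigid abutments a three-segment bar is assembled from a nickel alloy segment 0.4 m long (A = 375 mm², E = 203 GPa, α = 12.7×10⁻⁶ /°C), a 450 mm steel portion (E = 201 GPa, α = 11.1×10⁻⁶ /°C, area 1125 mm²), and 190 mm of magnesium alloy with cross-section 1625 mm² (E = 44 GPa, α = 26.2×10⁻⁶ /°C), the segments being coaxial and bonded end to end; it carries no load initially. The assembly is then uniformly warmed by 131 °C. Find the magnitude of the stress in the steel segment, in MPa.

σ ≈ 177 MPa (compressive)

With the walls removed the bar would change length by δ_free = Σ αᵢΔT Lᵢ = 12.7×10⁻⁶×131×400 + 11.1×10⁻⁶×131×450 + 26.2×10⁻⁶×131×190 = 1.972 mm.
The walls prevent any net length change, so an axial force P (same in every segment) develops. Compatibility: P · Σ Lᵢ/(AᵢEᵢ) = δ_free.
Σ Lᵢ/(AᵢEᵢ) = 400/(375×203×10³) + 450/(1125×201×10³) + 190/(1625×44×10³) = 9.902×10⁻⁶ mm/N.
P = 1.972 / 9.902×10⁻⁶ = 199100 N = 199.1 kN, compressive.
σ_{steel} = P / A = 199100 / 1125 = 177 MPa.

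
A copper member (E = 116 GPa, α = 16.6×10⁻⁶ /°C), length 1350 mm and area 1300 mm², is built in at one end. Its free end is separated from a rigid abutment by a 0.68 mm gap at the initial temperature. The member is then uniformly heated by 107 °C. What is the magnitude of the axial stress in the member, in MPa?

If the wall were absent the member would grow by αΔT L = 16.6×10⁻⁶ × 107 × 1350 = 2.398 mm.
This exceeds the 0.68 mm gap, so the wall pushes back. The portion of expansion that must be recovered elastically is δ_free − gap = 2.398 − 0.68 = 1.718 mm.
Compatibility: PL/(AE) = 1.718 mm, so σ = P/A = E × (1.718/1350) = 147.6 MPa.

σ ≈ 148 MPa (compressive)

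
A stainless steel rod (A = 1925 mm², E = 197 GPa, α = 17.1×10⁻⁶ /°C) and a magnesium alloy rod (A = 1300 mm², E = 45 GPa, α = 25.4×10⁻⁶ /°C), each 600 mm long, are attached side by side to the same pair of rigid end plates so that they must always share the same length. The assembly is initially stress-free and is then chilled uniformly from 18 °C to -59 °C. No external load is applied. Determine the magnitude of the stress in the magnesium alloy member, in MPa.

σ ≈ 24.9 MPa (tensile)

The magnesium alloy has the larger α, so on cooling it would change length more than the stainless steel if both were free. The rigid plates force a common final length, so the magnesium alloy is put into tension and the stainless steel into compression, with equal and opposite forces P (no external load).
Compatibility of the two members (thermal + elastic change equal): (α₁ − α₂)ΔT = P·[1/(A₁E₁) + 1/(A₂E₂)].
|α₁ − α₂|·ΔT = 8.3×10⁻⁶ × 77 = 0.0006391.
1/(A₁E₁) + 1/(A₂E₂) = 1/(1925×197×10³) + 1/(1300×45×10³) = 1.973×10⁻⁸ N⁻¹.
So P = 0.0006391 / 1.973×10⁻⁸ = 32.39 kN.
σ_{magnesium alloy} = P/A₂ = 32390/1300 = 24.92 MPa, tensile.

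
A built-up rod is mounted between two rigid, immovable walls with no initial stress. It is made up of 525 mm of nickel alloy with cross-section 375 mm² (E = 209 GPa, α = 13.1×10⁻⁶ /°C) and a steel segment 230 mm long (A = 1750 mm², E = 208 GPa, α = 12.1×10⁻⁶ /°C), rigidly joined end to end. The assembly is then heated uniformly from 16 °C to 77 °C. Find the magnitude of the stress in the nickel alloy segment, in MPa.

σ ≈ 214 MPa (compressive)

With the walls removed the bar would change length by δ_free = Σ αᵢΔT Lᵢ = 13.1×10⁻⁶×61×525 + 12.1×10⁻⁶×61×230 = 0.5893 mm.
Since the ends are fixed, an axial force P builds up, equal in every segment, with P · Σ Lᵢ/(AᵢEᵢ) = δ_free.
Σ Lᵢ/(AᵢEᵢ) = 525/(375×209×10³) + 230/(1750×208×10³) = 7.33×10⁻⁶ mm/N.
So P = 0.5893 / 7.33×10⁻⁶ = 80.39 kN, compressive.
σ_{nickel alloy} = P / A = 80390 / 375 = 214.4 MPa.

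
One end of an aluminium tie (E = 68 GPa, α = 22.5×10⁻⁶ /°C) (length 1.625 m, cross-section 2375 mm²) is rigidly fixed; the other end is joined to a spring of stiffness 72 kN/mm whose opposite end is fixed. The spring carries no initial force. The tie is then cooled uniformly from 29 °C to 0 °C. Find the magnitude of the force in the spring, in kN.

If the spring were absent the tie would shorten by αΔT L = 22.5×10⁻⁶ × 29 × 1625 = 1.06 mm.
Let P be the tensile force in the spring. The tie extends elastically by PL/(AE) and the spring stretches by P/k; together these equal δ_free.
So P = δ_free / [L/(AE) + 1/k] = 1.06 / [ 1625/(2375×68×10³) + 1/(72×10³) ].
P = 1.06 / 2.395×10⁻⁵ = 44270 N.

P ≈ 44.3 kN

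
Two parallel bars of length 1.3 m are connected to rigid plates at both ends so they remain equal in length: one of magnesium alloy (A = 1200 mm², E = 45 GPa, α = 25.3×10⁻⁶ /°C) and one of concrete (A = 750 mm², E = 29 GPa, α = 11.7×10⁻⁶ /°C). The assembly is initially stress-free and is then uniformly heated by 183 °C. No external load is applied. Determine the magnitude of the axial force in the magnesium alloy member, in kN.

The magnesium alloy has the larger α, so on heating it would change length more than the concrete if both were free. The rigid plates force a common final length, so the magnesium alloy is put into compression and the concrete into tension, with equal and opposite forces P (no external load).
Equating the net (thermal + elastic) strains gives |α₁ − α₂|·ΔT = P·[1/(A₁E₁) + 1/(A₂E₂)].
|α₁ − α₂|·ΔT = 13.6×10⁻⁶ × 183 = 0.002489.
1/(A₁E₁) + 1/(A₂E₂) = 1/(1200×45×10³) + 1/(750×29×10³) = 6.45×10⁻⁸ N⁻¹.
So P = 0.002489 / 6.45×10⁻⁸ = 38.59 kN.

P ≈ 38.6 kN (compressive in the magnesium alloy)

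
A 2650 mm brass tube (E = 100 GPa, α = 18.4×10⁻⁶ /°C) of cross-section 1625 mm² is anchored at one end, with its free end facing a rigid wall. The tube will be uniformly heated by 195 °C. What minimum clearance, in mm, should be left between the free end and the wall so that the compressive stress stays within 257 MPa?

Free expansion if unrestrained: δ_free = αΔT L = 18.4×10⁻⁶ × 195 × 2650 = 9.508 mm.
At the allowable stress the elastic shortening the wall may impose is σL/E = 257 × 2650 / (100×10³) = 6.811 mm.
The gap must absorb the remainder: g_min = 9.508 − 6.811 = 2.698 mm.

g ≈ 2.7 mm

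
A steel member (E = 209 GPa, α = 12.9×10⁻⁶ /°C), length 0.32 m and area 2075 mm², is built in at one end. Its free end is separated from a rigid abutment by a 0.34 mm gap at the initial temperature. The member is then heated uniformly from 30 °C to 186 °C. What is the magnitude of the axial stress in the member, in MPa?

σ ≈ 199 MPa (compressive)

Free thermal elongation = αΔT L = 12.9×10⁻⁶ × 156 × 320 = 0.644 mm.
The gap closes (δ_free > 0.34 mm) and the wall then resists a further 0.644 − 0.34 = 0.304 mm of expansion.
So σ = E(δ_free − g)/L = 209×10³ × 0.304/320 = 198.5 MPa.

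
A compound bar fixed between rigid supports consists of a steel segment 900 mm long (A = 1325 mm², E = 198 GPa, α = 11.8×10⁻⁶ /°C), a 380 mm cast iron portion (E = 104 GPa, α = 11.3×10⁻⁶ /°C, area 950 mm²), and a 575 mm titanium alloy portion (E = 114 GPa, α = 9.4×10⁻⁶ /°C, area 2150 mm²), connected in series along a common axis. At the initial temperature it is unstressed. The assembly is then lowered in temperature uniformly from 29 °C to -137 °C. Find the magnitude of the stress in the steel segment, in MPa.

σ ≈ 265 MPa (tensile)

If the supports were absent, the total length change would be Σ αᵢΔT Lᵢ = 11.8×10⁻⁶×166×900 + 11.3×10⁻⁶×166×380 + 9.4×10⁻⁶×166×575 = 3.373 mm.
The walls prevent any net length change, so an axial force P (same in every segment) develops. Compatibility: P · Σ Lᵢ/(AᵢEᵢ) = δ_free.
Σ Lᵢ/(AᵢEᵢ) = 900/(1325×198×10³) + 380/(950×104×10³) + 575/(2150×114×10³) = 9.623×10⁻⁶ mm/N.
P = 3.373 / 9.623×10⁻⁶ = 350500 N = 350.5 kN, tensile.
σ_{steel} = P / A = 350500 / 1325 = 264.5 MPa.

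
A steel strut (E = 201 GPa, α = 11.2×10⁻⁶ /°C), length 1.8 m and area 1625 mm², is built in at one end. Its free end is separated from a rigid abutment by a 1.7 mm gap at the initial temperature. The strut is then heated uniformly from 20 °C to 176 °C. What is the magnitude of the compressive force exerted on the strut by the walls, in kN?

P ≈ 262 kN

If the wall were absent the strut would grow by αΔT L = 11.2×10⁻⁶ × 156 × 1800 = 3.145 mm.
The gap closes (δ_free > 1.7 mm) and the wall then resists a further 3.145 − 1.7 = 1.445 mm of expansion.
So σ = E(δ_free − g)/L = 201×10³ × 1.445/1800 = 161.4 MPa.
Force on the wall = σA = 161.4 × 1625 mm² = 262.2 kN.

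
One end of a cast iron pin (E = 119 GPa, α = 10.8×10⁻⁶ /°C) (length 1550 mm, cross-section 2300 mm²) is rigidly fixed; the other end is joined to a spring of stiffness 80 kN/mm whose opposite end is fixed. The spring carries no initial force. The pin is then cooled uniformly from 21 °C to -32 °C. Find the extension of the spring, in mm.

If the spring were absent the pin would shorten by αΔT L = 10.8×10⁻⁶ × 53 × 1550 = 0.8872 mm.
With a force P in the spring, the elastic change of the pin is PL/(AE) and that of the spring is P/k; compatibility requires their sum to equal δ_free.
P [ L/(AE) + 1/k ] = δ_free → P [ 1550/(2300×119×10³) + 1/(80×10³) ] = 0.8872.
P = 0.8872 / 1.816×10⁻⁵ = 48850 N.
Spring extension = P/k = 48850/(80×10³) = 0.6106 mm.

δ ≈ 0.611 mm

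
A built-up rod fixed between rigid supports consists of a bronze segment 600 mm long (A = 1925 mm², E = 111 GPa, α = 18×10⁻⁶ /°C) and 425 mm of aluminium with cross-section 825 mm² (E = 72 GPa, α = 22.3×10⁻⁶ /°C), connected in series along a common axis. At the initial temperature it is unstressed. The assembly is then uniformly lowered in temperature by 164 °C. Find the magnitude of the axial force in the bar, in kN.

P ≈ 334 kN (tensile)

Free thermal contraction of the whole bar: Σ αᵢΔT Lᵢ = 18×10⁻⁶×164×600 + 22.3×10⁻⁶×164×425 = 3.326 mm.
Since the ends are fixed, an axial force P builds up, equal in every segment, with P · Σ Lᵢ/(AᵢEᵢ) = δ_free.
The series flexibility is Σ Lᵢ/(AᵢEᵢ) = 600/(1925×111×10³) + 425/(825×72×10³) = 9.963×10⁻⁶ mm/N.
Hence P = δ_free / Σ(L/AE) = 3.326/9.963×10⁻⁶ = 333.8 kN (tensile).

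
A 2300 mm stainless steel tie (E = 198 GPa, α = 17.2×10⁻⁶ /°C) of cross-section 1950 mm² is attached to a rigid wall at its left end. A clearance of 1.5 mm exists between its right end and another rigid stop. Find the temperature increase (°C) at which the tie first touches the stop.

ΔT ≈ 37.9 °C

Contact occurs when the free expansion equals the gap: αΔT L = 1.5 mm.
So ΔT = g/(αL) = 1.5/(17.2×10⁻⁶ × 2300) = 37.92 °C.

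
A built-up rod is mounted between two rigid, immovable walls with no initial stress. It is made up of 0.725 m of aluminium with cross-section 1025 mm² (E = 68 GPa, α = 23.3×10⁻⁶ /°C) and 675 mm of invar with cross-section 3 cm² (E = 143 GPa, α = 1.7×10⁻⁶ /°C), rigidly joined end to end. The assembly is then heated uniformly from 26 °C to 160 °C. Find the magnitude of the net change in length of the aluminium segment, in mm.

|ΔL| ≈ 1.3 mm

If the supports were absent, the total length change would be Σ αᵢΔT Lᵢ = 23.3×10⁻⁶×134×725 + 1.7×10⁻⁶×134×675 = 2.417 mm.
Since the ends are fixed, an axial force P builds up, equal in every segment, with P · Σ Lᵢ/(AᵢEᵢ) = δ_free.
Σ Lᵢ/(AᵢEᵢ) = 725/(1025×68×10³) + 675/(300×143×10³) = 2.614×10⁻⁵ mm/N.
Hence P = δ_free / Σ(L/AE) = 2.417/2.614×10⁻⁵ = 92.49 kN (compressive).
For the aluminium segment, free thermal change = 23.3×10⁻⁶×134×725 = 2.264 mm and elastic change from P = 92490×725/(1025×68×10³) = 0.9621 mm; these oppose, so the net change is 1.3 mm (segment lengthens).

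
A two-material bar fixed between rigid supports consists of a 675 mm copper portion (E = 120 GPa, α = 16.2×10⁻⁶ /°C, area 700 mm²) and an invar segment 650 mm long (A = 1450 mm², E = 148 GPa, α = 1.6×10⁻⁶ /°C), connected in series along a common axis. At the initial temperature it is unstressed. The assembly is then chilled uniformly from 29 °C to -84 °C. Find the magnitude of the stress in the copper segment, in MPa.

If the supports were absent, the total length change would be Σ αᵢΔT Lᵢ = 16.2×10⁻⁶×113×675 + 1.6×10⁻⁶×113×650 = 1.353 mm.
The walls prevent any net length change, so an axial force P (same in every segment) develops. Compatibility: P · Σ Lᵢ/(AᵢEᵢ) = δ_free.
The series flexibility is Σ Lᵢ/(AᵢEᵢ) = 675/(700×120×10³) + 650/(1450×148×10³) = 1.106×10⁻⁵ mm/N.
P = 1.353 / 1.106×10⁻⁵ = 122300 N = 122.3 kN, tensile.
σ_{copper} = P / A = 122300 / 700 = 174.7 MPa.

σ ≈ 175 MPa (tensile)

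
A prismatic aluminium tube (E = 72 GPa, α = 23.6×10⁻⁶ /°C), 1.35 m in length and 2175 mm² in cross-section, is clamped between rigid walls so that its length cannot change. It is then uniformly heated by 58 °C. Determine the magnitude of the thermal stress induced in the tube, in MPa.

σ ≈ 98.6 MPa (compressive)

With length fixed, the mechanical strain must cancel the thermal strain αΔT = 23.6×10⁻⁶ × 58 = 1368.8×10⁻⁶.
σ = EαΔT = 72×10³ × 23.6×10⁻⁶ × 58 = 98.55 MPa (compressive; the tube is trying to expand).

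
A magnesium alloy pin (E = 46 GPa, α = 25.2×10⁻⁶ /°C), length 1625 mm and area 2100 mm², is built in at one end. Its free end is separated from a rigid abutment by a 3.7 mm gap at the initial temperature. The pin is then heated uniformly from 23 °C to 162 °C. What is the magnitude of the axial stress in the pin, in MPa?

If the wall were absent the pin would grow by αΔT L = 25.2×10⁻⁶ × 139 × 1625 = 5.692 mm.
After closing the 3.7 mm clearance, 5.692 − 3.7 = 1.992 mm of expansion remains to be suppressed by the wall.
That suppressed elongation corresponds to σ = E·Δ/L = 46×10³ × 1.992/1625 = 56.39 MPa.

σ ≈ 56.4 MPa (compressive)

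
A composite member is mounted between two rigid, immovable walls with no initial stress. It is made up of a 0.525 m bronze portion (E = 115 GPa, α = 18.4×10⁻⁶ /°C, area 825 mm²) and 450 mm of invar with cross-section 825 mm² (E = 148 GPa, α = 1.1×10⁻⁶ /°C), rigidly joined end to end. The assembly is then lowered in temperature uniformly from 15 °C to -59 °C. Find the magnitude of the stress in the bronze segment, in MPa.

σ ≈ 98.8 MPa (tensile)

With the walls removed the bar would change length by δ_free = Σ αᵢΔT Lᵢ = 18.4×10⁻⁶×74×525 + 1.1×10⁻⁶×74×450 = 0.7515 mm.
Since the ends are fixed, an axial force P builds up, equal in every segment, with P · Σ Lᵢ/(AᵢEᵢ) = δ_free.
The series flexibility is Σ Lᵢ/(AᵢEᵢ) = 525/(825×115×10³) + 450/(825×148×10³) = 9.219×10⁻⁶ mm/N.
P = 0.7515 / 9.219×10⁻⁶ = 81510 N = 81.51 kN, tensile.
σ_{bronze} = P / A = 81510 / 825 = 98.8 MPa.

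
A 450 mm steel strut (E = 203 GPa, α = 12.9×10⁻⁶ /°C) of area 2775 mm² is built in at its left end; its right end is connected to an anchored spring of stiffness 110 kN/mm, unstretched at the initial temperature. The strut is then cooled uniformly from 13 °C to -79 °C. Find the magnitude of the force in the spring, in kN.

P ≈ 54 kN

If the spring were absent the strut would shorten by αΔT L = 12.9×10⁻⁶ × 92 × 450 = 0.5341 mm.
Let P be the tensile force in the spring. The strut extends elastically by PL/(AE) and the spring stretches by P/k; together these equal δ_free.
So P = δ_free / [L/(AE) + 1/k] = 0.5341 / [ 450/(2775×203×10³) + 1/(110×10³) ].
P = 0.5341 / 9.89×10⁻⁶ = 54000 N.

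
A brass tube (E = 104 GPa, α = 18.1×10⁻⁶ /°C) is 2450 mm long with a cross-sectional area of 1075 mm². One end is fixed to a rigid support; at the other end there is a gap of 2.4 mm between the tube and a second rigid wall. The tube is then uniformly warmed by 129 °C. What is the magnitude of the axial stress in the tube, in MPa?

σ ≈ 141 MPa (compressive)

If the wall were absent the tube would grow by αΔT L = 18.1×10⁻⁶ × 129 × 2450 = 5.721 mm.
The gap closes (δ_free > 2.4 mm) and the wall then resists a further 5.721 − 2.4 = 3.321 mm of expansion.
Compatibility: PL/(AE) = 3.321 mm, so σ = P/A = E × (3.321/2450) = 141 MPa.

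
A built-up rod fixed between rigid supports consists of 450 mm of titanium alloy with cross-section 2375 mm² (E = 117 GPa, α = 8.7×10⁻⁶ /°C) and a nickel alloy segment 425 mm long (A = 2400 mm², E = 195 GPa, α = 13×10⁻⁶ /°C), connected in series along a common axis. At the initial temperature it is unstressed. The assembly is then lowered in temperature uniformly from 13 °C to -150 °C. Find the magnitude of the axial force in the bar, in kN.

If the supports were absent, the total length change would be Σ αᵢΔT Lᵢ = 8.7×10⁻⁶×163×450 + 13×10⁻⁶×163×425 = 1.539 mm.
Since the ends are fixed, an axial force P builds up, equal in every segment, with P · Σ Lᵢ/(AᵢEᵢ) = δ_free.
Σ Lᵢ/(AᵢEᵢ) = 450/(2375×117×10³) + 425/(2400×195×10³) = 2.528×10⁻⁶ mm/N.
So P = 1.539 / 2.528×10⁻⁶ = 608.8 kN, tensile.

P ≈ 609 kN (tensile)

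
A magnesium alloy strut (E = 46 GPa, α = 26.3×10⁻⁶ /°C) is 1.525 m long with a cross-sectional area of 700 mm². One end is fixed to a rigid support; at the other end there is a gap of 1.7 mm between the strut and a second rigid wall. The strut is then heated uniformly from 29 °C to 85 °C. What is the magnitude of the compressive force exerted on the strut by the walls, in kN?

If the wall were absent the strut would grow by αΔT L = 26.3×10⁻⁶ × 56 × 1525 = 2.246 mm.
After closing the 1.7 mm clearance, 2.246 − 1.7 = 0.546 mm of expansion remains to be suppressed by the wall.
So σ = E(δ_free − g)/L = 46×10³ × 0.546/1525 = 16.47 MPa.
Force on the wall = σA = 16.47 × 700 mm² = 11.53 kN.

P ≈ 11.5 kN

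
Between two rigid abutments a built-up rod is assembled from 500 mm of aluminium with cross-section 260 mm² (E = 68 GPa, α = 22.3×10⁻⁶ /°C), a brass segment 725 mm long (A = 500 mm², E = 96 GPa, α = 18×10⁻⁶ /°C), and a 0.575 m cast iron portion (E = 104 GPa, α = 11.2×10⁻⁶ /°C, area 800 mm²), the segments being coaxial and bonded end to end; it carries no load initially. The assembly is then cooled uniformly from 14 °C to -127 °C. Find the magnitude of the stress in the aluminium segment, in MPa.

If the supports were absent, the total length change would be Σ αᵢΔT Lᵢ = 22.3×10⁻⁶×141×500 + 18×10⁻⁶×141×725 + 11.2×10⁻⁶×141×575 = 4.32 mm.
The rigid supports impose zero overall length change; the single axial force P common to all segments must satisfy P Σ Lᵢ/(AᵢEᵢ) = δ_free.
Σ Lᵢ/(AᵢEᵢ) = 500/(260×68×10³) + 725/(500×96×10³) + 575/(800×104×10³) = 5.03×10⁻⁵ mm/N.
P = 4.32 / 5.03×10⁻⁵ = 85900 N = 85.9 kN, tensile.
σ_{aluminium} = P / A = 85900 / 260 = 330.4 MPa.

σ ≈ 330 MPa (tensile)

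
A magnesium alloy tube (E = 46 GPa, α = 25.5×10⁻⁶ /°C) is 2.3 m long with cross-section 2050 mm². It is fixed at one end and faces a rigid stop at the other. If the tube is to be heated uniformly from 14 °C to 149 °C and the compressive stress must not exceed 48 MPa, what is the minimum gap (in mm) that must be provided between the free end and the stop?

g ≈ 5.52 mm

With no wall the tube would lengthen by αΔT L = 25.5×10⁻⁶ × 135 × 2300 = 7.918 mm.
At the allowable stress the elastic shortening the wall may impose is σL/E = 48 × 2300 / (46×10³) = 2.4 mm.
So the gap has to take up the difference, g_min = δ_free − σL/E = 7.918 − 2.4 = 5.518 mm.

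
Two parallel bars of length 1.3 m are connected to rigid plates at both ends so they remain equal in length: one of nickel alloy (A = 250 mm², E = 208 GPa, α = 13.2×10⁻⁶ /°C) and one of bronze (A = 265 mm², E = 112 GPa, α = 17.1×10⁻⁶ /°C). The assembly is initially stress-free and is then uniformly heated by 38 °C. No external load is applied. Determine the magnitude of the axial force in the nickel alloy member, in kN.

P ≈ 2.8 kN (tensile in the nickel alloy)

The bronze has the larger α, so on heating it would change length more than the nickel alloy if both were free. The rigid plates force a common final length, so the bronze is put into compression and the nickel alloy into tension, with equal and opposite forces P (no external load).
Equating the net (thermal + elastic) strains gives |α₁ − α₂|·ΔT = P·[1/(A₁E₁) + 1/(A₂E₂)].
|α₁ − α₂|·ΔT = 3.9×10⁻⁶ × 38 = 0.0001482.
1/(A₁E₁) + 1/(A₂E₂) = 1/(250×208×10³) + 1/(265×112×10³) = 5.292×10⁻⁸ N⁻¹.
P = 0.0001482 / 5.292×10⁻⁸ = 2800 N = 2.8 kN.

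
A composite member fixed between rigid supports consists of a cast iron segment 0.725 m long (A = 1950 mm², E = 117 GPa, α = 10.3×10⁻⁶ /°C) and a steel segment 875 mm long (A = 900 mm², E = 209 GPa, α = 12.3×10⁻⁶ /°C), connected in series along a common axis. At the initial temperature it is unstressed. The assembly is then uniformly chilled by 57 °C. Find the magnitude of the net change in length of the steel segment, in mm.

|ΔL| ≈ 0.00391 mm

Free thermal contraction of the whole bar: Σ αᵢΔT Lᵢ = 10.3×10⁻⁶×57×725 + 12.3×10⁻⁶×57×875 = 1.039 mm.
Since the ends are fixed, an axial force P builds up, equal in every segment, with P · Σ Lᵢ/(AᵢEᵢ) = δ_free.
Σ Lᵢ/(AᵢEᵢ) = 725/(1950×117×10³) + 875/(900×209×10³) = 7.83×10⁻⁶ mm/N.
Hence P = δ_free / Σ(L/AE) = 1.039/7.83×10⁻⁶ = 132.7 kN (tensile).
For the steel segment, free thermal change = 12.3×10⁻⁶×57×875 = 0.6135 mm and elastic change from P = 132700×875/(900×209×10³) = 0.6174 mm; these oppose, so the net change is 0.00391 mm (segment lengthens).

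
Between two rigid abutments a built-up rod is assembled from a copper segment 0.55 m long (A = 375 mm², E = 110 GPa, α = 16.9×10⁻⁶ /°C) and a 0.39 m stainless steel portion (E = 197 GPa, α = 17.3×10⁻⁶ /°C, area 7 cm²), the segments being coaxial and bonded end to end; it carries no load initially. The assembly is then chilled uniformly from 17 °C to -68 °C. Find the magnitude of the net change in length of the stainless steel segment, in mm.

With the walls removed the bar would change length by δ_free = Σ αᵢΔT Lᵢ = 16.9×10⁻⁶×85×550 + 17.3×10⁻⁶×85×390 = 1.364 mm.
The rigid supports impose zero overall length change; the single axial force P common to all segments must satisfy P Σ Lᵢ/(AᵢEᵢ) = δ_free.
Σ Lᵢ/(AᵢEᵢ) = 550/(375×110×10³) + 390/(700×197×10³) = 1.616×10⁻⁵ mm/N.
So P = 1.364 / 1.616×10⁻⁵ = 84.37 kN, tensile.
For the stainless steel segment, free thermal change = 17.3×10⁻⁶×85×390 = 0.5735 mm and elastic change from P = 84370×390/(700×197×10³) = 0.2386 mm; these oppose, so the net change is 0.335 mm (segment shortens).

|ΔL| ≈ 0.335 mm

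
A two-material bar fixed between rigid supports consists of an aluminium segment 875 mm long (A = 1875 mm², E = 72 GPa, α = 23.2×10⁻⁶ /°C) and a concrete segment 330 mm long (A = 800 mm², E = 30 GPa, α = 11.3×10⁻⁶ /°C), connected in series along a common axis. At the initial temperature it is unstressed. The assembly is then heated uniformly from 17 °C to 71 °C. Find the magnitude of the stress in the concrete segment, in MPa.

With the walls removed the bar would change length by δ_free = Σ αᵢΔT Lᵢ = 23.2×10⁻⁶×54×875 + 11.3×10⁻⁶×54×330 = 1.298 mm.
The walls prevent any net length change, so an axial force P (same in every segment) develops. Compatibility: P · Σ Lᵢ/(AᵢEᵢ) = δ_free.
Σ Lᵢ/(AᵢEᵢ) = 875/(1875×72×10³) + 330/(800×30×10³) = 2.023×10⁻⁵ mm/N.
P = 1.298 / 2.023×10⁻⁵ = 64140 N = 64.14 kN, compressive.
σ_{concrete} = P / A = 64140 / 800 = 80.17 MPa.

σ ≈ 80.2 MPa (compressive)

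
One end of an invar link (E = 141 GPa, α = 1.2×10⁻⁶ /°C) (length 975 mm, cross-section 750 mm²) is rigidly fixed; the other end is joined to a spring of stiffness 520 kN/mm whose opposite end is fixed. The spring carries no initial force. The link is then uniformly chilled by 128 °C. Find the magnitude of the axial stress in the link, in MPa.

σ ≈ 17.9 MPa (tensile)

The unrestrained thermal change is αΔT L = 1.2×10⁻⁶ × 128 × 975 = 0.1498 mm.
With a force P in the spring, the elastic change of the link is PL/(AE) and that of the spring is P/k; compatibility requires their sum to equal δ_free.
So P = δ_free / [L/(AE) + 1/k] = 0.1498 / [ 975/(750×141×10³) + 1/(520×10³) ].
P = 0.1498 / 1.114×10⁻⁵ = 13440 N.
σ = P/A = 13440/750 = 17.92 MPa.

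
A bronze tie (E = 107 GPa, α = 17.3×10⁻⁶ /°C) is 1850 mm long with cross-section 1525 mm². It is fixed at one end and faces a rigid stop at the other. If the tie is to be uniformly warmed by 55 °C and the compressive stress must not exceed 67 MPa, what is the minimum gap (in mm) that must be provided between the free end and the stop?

g ≈ 0.602 mm

Free expansion if unrestrained: δ_free = αΔT L = 17.3×10⁻⁶ × 55 × 1850 = 1.76 mm.
At the allowable stress the elastic shortening the wall may impose is σL/E = 67 × 1850 / (107×10³) = 1.158 mm.
So the gap has to take up the difference, g_min = δ_free − σL/E = 1.76 − 1.158 = 0.6019 mm.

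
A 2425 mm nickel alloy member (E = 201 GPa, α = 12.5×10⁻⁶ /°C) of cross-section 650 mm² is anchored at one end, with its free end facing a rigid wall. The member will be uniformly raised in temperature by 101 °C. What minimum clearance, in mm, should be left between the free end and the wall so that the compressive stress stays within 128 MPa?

g ≈ 1.52 mm

Free expansion if unrestrained: δ_free = αΔT L = 12.5×10⁻⁶ × 101 × 2425 = 3.062 mm.
A stress of 128 MPa corresponds to the wall pushing the member back by σL/E = 128×2425/(201×10³) = 1.544 mm.
The gap must absorb the remainder: g_min = 3.062 − 1.544 = 1.517 mm.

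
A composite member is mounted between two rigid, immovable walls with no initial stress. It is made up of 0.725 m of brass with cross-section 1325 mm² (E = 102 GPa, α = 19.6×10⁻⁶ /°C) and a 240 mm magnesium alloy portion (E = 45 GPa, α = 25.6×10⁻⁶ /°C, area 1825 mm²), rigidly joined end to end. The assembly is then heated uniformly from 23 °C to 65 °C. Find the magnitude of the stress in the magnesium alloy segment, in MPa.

σ ≈ 56.5 MPa (compressive)

If the supports were absent, the total length change would be Σ αᵢΔT Lᵢ = 19.6×10⁻⁶×42×725 + 25.6×10⁻⁶×42×240 = 0.8549 mm.
Since the ends are fixed, an axial force P builds up, equal in every segment, with P · Σ Lᵢ/(AᵢEᵢ) = δ_free.
Σ Lᵢ/(AᵢEᵢ) = 725/(1325×102×10³) + 240/(1825×45×10³) = 8.287×10⁻⁶ mm/N.
P = 0.8549 / 8.287×10⁻⁶ = 103200 N = 103.2 kN, compressive.
σ_{magnesium alloy} = P / A = 103200 / 1825 = 56.53 MPa.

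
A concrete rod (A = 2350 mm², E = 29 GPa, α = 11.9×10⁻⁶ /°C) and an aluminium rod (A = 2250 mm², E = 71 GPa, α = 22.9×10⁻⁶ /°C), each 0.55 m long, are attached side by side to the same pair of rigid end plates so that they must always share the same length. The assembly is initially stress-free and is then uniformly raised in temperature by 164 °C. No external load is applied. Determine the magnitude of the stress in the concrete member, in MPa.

Equilibrium of a rigid end plate with no external load gives equal and opposite internal forces ±P in the two members. Since α_{aluminium} > α_{concrete}, heating drives the aluminium into compression and the concrete into tension.
Compatibility of the two members (thermal + elastic change equal): (α₁ − α₂)ΔT = P·[1/(A₁E₁) + 1/(A₂E₂)].
|α₁ − α₂|·ΔT = 11×10⁻⁶ × 164 = 0.001804.
1/(A₁E₁) + 1/(A₂E₂) = 1/(2350×29×10³) + 1/(2250×71×10³) = 2.093×10⁻⁸ N⁻¹.
So P = 0.001804 / 2.093×10⁻⁸ = 86.18 kN.
σ_{concrete} = P/A₁ = 86180/2350 = 36.67 MPa, tensile.

σ ≈ 36.7 MPa (tensile)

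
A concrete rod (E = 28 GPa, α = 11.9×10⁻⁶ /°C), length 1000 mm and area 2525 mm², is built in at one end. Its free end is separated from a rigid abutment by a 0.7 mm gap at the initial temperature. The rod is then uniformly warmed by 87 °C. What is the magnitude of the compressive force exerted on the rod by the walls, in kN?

P ≈ 23.7 kN

If the wall were absent the rod would grow by αΔT L = 11.9×10⁻⁶ × 87 × 1000 = 1.035 mm.
After closing the 0.7 mm clearance, 1.035 − 0.7 = 0.3353 mm of expansion remains to be suppressed by the wall.
That suppressed elongation corresponds to σ = E·Δ/L = 28×10³ × 0.3353/1000 = 9.388 MPa.
Force on the wall = σA = 9.388 × 2525 mm² = 23.71 kN.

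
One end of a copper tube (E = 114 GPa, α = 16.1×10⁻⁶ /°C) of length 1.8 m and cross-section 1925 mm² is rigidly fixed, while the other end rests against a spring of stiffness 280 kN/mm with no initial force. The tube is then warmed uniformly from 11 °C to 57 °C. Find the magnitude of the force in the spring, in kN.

Free thermal expansion: δ_free = αΔT L = 16.1×10⁻⁶ × 46 × 1800 = 1.333 mm.
With a force P in the spring, the elastic change of the tube is PL/(AE) and that of the spring is P/k; compatibility requires their sum to equal δ_free.
So P = δ_free / [L/(AE) + 1/k] = 1.333 / [ 1800/(1925×114×10³) + 1/(280×10³) ].
P = 1.333 / 1.177×10⁻⁵ = 113200 N.

P ≈ 113 kN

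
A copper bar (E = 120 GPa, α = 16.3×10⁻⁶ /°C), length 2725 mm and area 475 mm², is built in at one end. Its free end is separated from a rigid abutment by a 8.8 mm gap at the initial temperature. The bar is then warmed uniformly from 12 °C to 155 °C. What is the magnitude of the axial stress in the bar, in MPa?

Unrestrained expansion: δ_free = αΔT L = 16.3×10⁻⁶ × 143 × 2725 = 6.352 mm.
This is smaller than the 8.8 mm clearance, so the bar expands freely without reaching the stop — the stress is zero.

σ ≈ 0 MPa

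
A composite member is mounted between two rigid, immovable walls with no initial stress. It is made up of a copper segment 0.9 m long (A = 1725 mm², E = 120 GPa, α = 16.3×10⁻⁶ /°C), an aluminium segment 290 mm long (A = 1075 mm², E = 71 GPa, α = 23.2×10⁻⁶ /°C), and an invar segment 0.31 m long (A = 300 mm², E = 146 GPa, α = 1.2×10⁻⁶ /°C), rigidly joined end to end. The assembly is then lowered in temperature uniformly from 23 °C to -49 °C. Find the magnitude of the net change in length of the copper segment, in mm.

With the walls removed the bar would change length by δ_free = Σ αᵢΔT Lᵢ = 16.3×10⁻⁶×72×900 + 23.2×10⁻⁶×72×290 + 1.2×10⁻⁶×72×310 = 1.567 mm.
The rigid supports impose zero overall length change; the single axial force P common to all segments must satisfy P Σ Lᵢ/(AᵢEᵢ) = δ_free.
Σ Lᵢ/(AᵢEᵢ) = 900/(1725×120×10³) + 290/(1075×71×10³) + 310/(300×146×10³) = 1.522×10⁻⁵ mm/N.
P = 1.567 / 1.522×10⁻⁵ = 103000 N = 103 kN, tensile.
For the copper segment, free thermal change = 16.3×10⁻⁶×72×900 = 1.056 mm and elastic change from P = 103000×900/(1725×120×10³) = 0.4476 mm; these oppose, so the net change is 0.609 mm (segment shortens).

|ΔL| ≈ 0.609 mm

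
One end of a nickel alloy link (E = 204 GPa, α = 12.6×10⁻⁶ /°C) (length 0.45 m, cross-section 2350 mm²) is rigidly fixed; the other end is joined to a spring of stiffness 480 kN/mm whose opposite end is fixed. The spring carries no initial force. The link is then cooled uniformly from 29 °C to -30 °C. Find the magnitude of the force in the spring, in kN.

P ≈ 111 kN

Free thermal contraction: δ_free = αΔT L = 12.6×10⁻⁶ × 59 × 450 = 0.3345 mm.
With a force P in the spring, the elastic change of the link is PL/(AE) and that of the spring is P/k; compatibility requires their sum to equal δ_free.
So P = δ_free / [L/(AE) + 1/k] = 0.3345 / [ 450/(2350×204×10³) + 1/(480×10³) ].
P = 0.3345 / 3.022×10⁻⁶ = 110700 N.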